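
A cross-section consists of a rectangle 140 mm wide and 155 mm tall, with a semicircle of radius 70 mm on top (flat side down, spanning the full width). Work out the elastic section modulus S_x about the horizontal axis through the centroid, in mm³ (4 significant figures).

S_x ≈ 9.326 × 10⁵ mm³

Break the section into simple shapes (no overlaps), measuring from the bottom-left corner of the bounding box.
Rectangular body: 140 × 155, A = 21 700 mm², y = 77.5 mm, Ī = 43 445 208 mm⁴.
Semicircular cap: semicircle r = 70, A = 7696.9 mm², y = 184.709 mm, Ī = 2 635 265 mm⁴.
Centroid: ȳ = ΣA·y / ΣA = 105.57 mm.
Transfer each piece to the horizontal axis through the centroid using Ī + A·d² with d = y − 105.57:
  rectangular body: d = -28.0702 mm → contributes +60 543 408 mm⁴
  semicircular cap: d = 79.1387 mm → contributes +50 840 495 mm⁴
Total I = 111 383 903 mm⁴.
Extreme fibre distance c = 119.43 mm; S = I/c = 932 631 mm³.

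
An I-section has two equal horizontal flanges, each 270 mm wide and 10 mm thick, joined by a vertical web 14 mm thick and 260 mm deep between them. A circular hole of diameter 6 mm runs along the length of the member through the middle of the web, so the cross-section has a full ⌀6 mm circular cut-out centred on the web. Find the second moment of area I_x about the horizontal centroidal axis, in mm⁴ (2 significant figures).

Split into non-overlapping primitives; take the origin at the lower-left of the bounding box.
Bottom flange: 270 × 10, A = 2 700 mm², y = 5 mm, Ī = 22 500 mm⁴.
Web: 14 × 260, A = 3 640 mm², y = 140 mm, Ī = 20 505 333 mm⁴.
Top flange: 270 × 10, A = 2 700 mm², y = 275 mm, Ī = 22 500 mm⁴.
Hole (subtracted): ⌀6, A = 28.27 mm², y = 140 mm, Ī = 63.62 mm⁴.
By symmetry the centroid is at mid-height, ȳ = 140 mm.
Transfer each piece to the horizontal centroidal axis using Ī + A·d² with d = y − 140:
  bottom flange: d = -135 mm → contributes +49 230 000 mm⁴
  web: d = 0 mm → contributes +20 505 333 mm⁴
  top flange: d = 135 mm → contributes +49 230 000 mm⁴
  hole: d = 0 mm → contributes −63.62 mm⁴
Total I = 118 965 270 mm⁴.

I_x ≈ 1.2 × 10⁸ mm⁴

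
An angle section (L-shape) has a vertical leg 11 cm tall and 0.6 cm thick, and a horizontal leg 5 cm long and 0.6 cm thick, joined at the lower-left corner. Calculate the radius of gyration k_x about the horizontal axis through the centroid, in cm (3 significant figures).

k_x ≈ 3.57 cm

Treat the section as a set of non-overlapping primitives; coordinates are from the bounding-box lower-left.
Vertical leg: 0.6 × 11, A = 6.6 cm², y = 5.5 cm, Ī = 66.55 cm⁴.
Horizontal leg (remainder): 4.4 × 0.6, A = 2.64 cm², y = 0.3 cm, Ī = 0.0792 cm⁴.
Centroid: ȳ = ΣA·y / ΣA = 4.0143 cm.
Transfer each piece to the horizontal axis through the centroid using Ī + A·d² with d = y − 4.0143:
  vertical leg: d = 1.4857 cm → contributes +81.118 cm⁴
  horizontal leg (remainder): d = -3.7143 cm → contributes +36.5 cm⁴
Total I = 117.62 cm⁴.
Radius of gyration: k = √(I/A) = √(117.62 / 9.24) = 3.5678 cm.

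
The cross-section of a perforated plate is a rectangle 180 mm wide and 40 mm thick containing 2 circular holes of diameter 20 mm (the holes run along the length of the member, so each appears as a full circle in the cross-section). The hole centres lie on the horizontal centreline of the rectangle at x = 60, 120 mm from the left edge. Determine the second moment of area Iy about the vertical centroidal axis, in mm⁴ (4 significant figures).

Treat the section as a set of non-overlapping primitives; coordinates are from the bounding-box lower-left.
Plate: 180 × 40, A = 7 200 mm², x = 90 mm, Ī = 19 440 000 mm⁴.
Hole 1 (subtracted): ⌀20, A = 314.159 mm², x = 60 mm, Ī = 7853.98 mm⁴.
Hole 2 (subtracted): ⌀20, A = 314.159 mm², x = 120 mm, Ī = 7853.98 mm⁴.
By symmetry the centroid is at mid-width, x̄ = 90 mm.
Transfer each piece to the vertical centroidal axis using Ī + A·d² with d = x − 90:
  plate: d = 0 mm → contributes +19 440 000 mm⁴
  hole 1: d = -30 mm → contributes −290 597 mm⁴
  hole 2: d = 30 mm → contributes −290 597 mm⁴
Total I = 18 858 805 mm⁴.

Iy ≈ 1.886 × 10⁷ mm⁴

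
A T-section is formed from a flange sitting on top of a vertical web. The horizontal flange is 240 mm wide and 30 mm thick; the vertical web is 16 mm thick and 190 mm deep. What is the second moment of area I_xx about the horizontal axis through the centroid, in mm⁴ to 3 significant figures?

I_xx ≈ 3.55 × 10⁷ mm⁴

Treat the section as a set of non-overlapping primitives; coordinates are from the bounding-box lower-left.
Flange: 240 × 30, A = 7 200 mm², y = 205 mm, Ī = 540 000 mm⁴.
Web: 16 × 190, A = 3 040 mm², y = 95 mm, Ī = 9 145 333 mm⁴.
Centroid: ȳ = ΣA·y / ΣA = 172.34 mm.
Transfer each piece to the horizontal axis through the centroid using Ī + A·d² with d = y − 172.34:
  flange: d = 32.656 mm → contributes +8 218 301 mm⁴
  web: d = -77.344 mm → contributes +27 330 783 mm⁴
Total I = 35 549 083 mm⁴.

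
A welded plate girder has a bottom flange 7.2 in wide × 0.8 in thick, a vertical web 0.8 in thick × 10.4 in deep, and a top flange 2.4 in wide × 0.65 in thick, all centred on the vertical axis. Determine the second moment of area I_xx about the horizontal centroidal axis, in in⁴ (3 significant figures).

Decompose the section into non-overlapping parts with the origin at the bottom-left of its bounding rectangle.
Bottom plate: 7.2 × 0.8, A = 5.76 in², y = 0.4 in, Ī = 0.3072 in⁴.
Web plate: 0.8 × 10.4, A = 8.32 in², y = 6 in, Ī = 74.991 in⁴.
Top plate: 2.4 × 0.65, A = 1.56 in², y = 11.525 in, Ī = 0.054925 in⁴.
Centroid: ȳ = ΣA·y / ΣA = 4.4887 in.
Transfer each piece to the horizontal centroidal axis using Ī + A·d² with d = y − 4.4887:
  bottom plate: d = -4.0887 in → contributes +96.599 in⁴
  web plate: d = 1.5113 in → contributes +93.994 in⁴
  top plate: d = 7.0363 in → contributes +77.29 in⁴
Total I = 267.88 in⁴.

I_xx ≈ 268 in⁴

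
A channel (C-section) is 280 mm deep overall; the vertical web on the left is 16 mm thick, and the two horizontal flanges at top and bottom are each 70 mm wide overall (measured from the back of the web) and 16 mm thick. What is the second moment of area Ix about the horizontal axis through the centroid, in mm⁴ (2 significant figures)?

Treat the section as a set of non-overlapping primitives; coordinates are from the bounding-box lower-left.
Web: 16 × 280, A = 4 480 mm², y = 140 mm, Ī = 29 269 333 mm⁴.
Top flange (beyond web): 54 × 16, A = 864 mm², y = 272 mm, Ī = 18 432 mm⁴.
Bottom flange (beyond web): 54 × 16, A = 864 mm², y = 8 mm, Ī = 18 432 mm⁴.
By symmetry the centroid is at mid-height, ȳ = 140 mm.
Transfer each piece to the horizontal axis through the centroid using Ī + A·d² with d = y − 140:
  web: d = 0 mm → contributes +29 269 333 mm⁴
  top flange (beyond web): d = 132 mm → contributes +15 072 768 mm⁴
  bottom flange (beyond web): d = -132 mm → contributes +15 072 768 mm⁴
Total I = 59 414 869 mm⁴.

Ix ≈ 5.9 × 10⁷ mm⁴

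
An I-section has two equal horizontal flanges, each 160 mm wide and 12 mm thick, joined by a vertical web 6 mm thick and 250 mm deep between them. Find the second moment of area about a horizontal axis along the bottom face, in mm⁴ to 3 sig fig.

I_base ≈ 1.74 × 10⁸ mm⁴

Treat the section as a set of non-overlapping primitives; coordinates are from the bounding-box lower-left.
Bottom flange: 160 × 12, A = 1 920 mm², y = 6 mm, Ī = 23 040 mm⁴.
Web: 6 × 250, A = 1 500 mm², y = 137 mm, Ī = 7 812 500 mm⁴.
Top flange: 160 × 12, A = 1 920 mm², y = 268 mm, Ī = 23 040 mm⁴.
Transfer each piece to the base of the section using Ī + A·d² with d = y − 0:
  bottom flange: d = 6 mm → contributes +92 160 mm⁴
  web: d = 137 mm → contributes +35 966 000 mm⁴
  top flange: d = 268 mm → contributes +137 925 120 mm⁴
Total I = 173 983 280 mm⁴.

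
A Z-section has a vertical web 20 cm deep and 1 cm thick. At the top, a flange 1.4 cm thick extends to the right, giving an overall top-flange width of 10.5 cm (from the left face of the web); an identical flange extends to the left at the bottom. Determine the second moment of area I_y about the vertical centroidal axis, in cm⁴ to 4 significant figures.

I_y ≈ 934.9 cm⁴

Treat the section as a set of non-overlapping primitives; coordinates are from the bounding-box lower-left.
Web: 1 × 20, A = 20 cm², x = 10 cm, Ī = 1.66667 cm⁴.
Top flange (beyond web): 9.5 × 1.4, A = 13.3 cm², x = 15.25 cm, Ī = 100.027 cm⁴.
Bottom flange (beyond web): 9.5 × 1.4, A = 13.3 cm², x = 4.75 cm, Ī = 100.027 cm⁴.
Centroid: x̄ = ΣA·x / ΣA = 10 cm.
Transfer each piece to the vertical centroidal axis using Ī + A·d² with d = x − 10:
  web: d = 0 cm → contributes +1.66667 cm⁴
  top flange (beyond web): d = 5.25 cm → contributes +466.608 cm⁴
  bottom flange (beyond web): d = -5.25 cm → contributes +466.608 cm⁴
Total I = 934.883 cm⁴.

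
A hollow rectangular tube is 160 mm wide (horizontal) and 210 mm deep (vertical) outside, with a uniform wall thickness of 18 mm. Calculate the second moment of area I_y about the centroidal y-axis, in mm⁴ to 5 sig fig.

I_y ≈ 4.4034 × 10⁷ mm⁴

Treat the section as a set of non-overlapping primitives; coordinates are from the bounding-box lower-left.
Outer rectangle: 160 × 210, A = 33 600 mm², x = 80 mm, Ī = 71 680 000 mm⁴.
Inner void (subtracted): 124 × 174, A = 21 576 mm², x = 80 mm, Ī = 27 646 048 mm⁴.
By symmetry the centroid is at mid-width, x̄ = 80 mm.
All pieces are centred on the centroidal y-axis, so I = ΣĪ (holes subtracted) = 44 033 952 mm⁴.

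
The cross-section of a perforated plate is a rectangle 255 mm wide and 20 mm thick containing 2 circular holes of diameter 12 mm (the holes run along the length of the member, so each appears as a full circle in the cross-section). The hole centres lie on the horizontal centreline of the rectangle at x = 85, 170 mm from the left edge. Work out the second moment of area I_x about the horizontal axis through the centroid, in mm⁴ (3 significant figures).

Break the section into simple shapes (no overlaps), measuring from the bottom-left corner of the bounding box.
Plate: 255 × 20, A = 5 100 mm², y = 10 mm, Ī = 170 000 mm⁴.
Hole 1 (subtracted): ⌀12, A = 113.1 mm², y = 10 mm, Ī = 1017.9 mm⁴.
Hole 2 (subtracted): ⌀12, A = 113.1 mm², y = 10 mm, Ī = 1017.9 mm⁴.
By symmetry the centroid is at mid-height, ȳ = 10 mm.
All pieces are centred on the horizontal axis through the centroid, so I = ΣĪ (holes subtracted) = 167 964 mm⁴.

I_x ≈ 1.68 × 10⁵ mm⁴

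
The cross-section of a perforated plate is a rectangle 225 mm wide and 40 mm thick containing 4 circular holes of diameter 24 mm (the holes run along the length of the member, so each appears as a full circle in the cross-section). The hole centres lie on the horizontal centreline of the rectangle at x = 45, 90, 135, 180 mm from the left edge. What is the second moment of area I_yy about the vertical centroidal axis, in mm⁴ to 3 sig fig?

Split into non-overlapping primitives; take the origin at the lower-left of the bounding box.
Plate: 225 × 40, A = 9 000 mm², x = 112.5 mm, Ī = 37 968 750 mm⁴.
Hole 1 (subtracted): ⌀24, A = 452.39 mm², x = 45 mm, Ī = 16 286 mm⁴.
Hole 2 (subtracted): ⌀24, A = 452.39 mm², x = 90 mm, Ī = 16 286 mm⁴.
Hole 3 (subtracted): ⌀24, A = 452.39 mm², x = 135 mm, Ī = 16 286 mm⁴.
Hole 4 (subtracted): ⌀24, A = 452.39 mm², x = 180 mm, Ī = 16 286 mm⁴.
By symmetry the centroid is at mid-width, x̄ = 112.5 mm.
Transfer each piece to the vertical centroidal axis using Ī + A·d² with d = x − 112.5:
  plate: d = 0 mm → contributes +37 968 750 mm⁴
  hole 1: d = -67.5 mm → contributes −2 077 485 mm⁴
  hole 2: d = -22.5 mm → contributes −245 308 mm⁴
  hole 3: d = 22.5 mm → contributes −245 308 mm⁴
  hole 4: d = 67.5 mm → contributes −2 077 485 mm⁴
Total I = 33 323 164 mm⁴.

I_yy ≈ 3.33 × 10⁷ mm⁴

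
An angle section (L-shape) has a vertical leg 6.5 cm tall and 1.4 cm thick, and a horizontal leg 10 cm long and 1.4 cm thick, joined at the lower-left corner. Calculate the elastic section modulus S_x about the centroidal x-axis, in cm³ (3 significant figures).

S_x ≈ 14.4 cm³

Treat the section as a set of non-overlapping primitives; coordinates are from the bounding-box lower-left.
Vertical leg: 1.4 × 6.5, A = 9.1 cm², y = 3.25 cm, Ī = 32.04 cm⁴.
Horizontal leg (remainder): 8.6 × 1.4, A = 12.04 cm², y = 0.7 cm, Ī = 1.9665 cm⁴.
Centroid: ȳ = ΣA·y / ΣA = 1.7977 cm.
Transfer each piece to the centroidal x-axis using Ī + A·d² with d = y − 1.7977:
  vertical leg: d = 1.4523 cm → contributes +51.234 cm⁴
  horizontal leg (remainder): d = -1.0977 cm → contributes +16.474 cm⁴
Total I = 67.707 cm⁴.
Extreme fibre distance c = 4.7023 cm; S = I/c = 14.399 cm³.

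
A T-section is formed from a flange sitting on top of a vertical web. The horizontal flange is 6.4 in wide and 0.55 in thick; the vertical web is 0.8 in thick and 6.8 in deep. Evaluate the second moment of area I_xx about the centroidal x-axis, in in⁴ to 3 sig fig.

Split into non-overlapping primitives; take the origin at the lower-left of the bounding box.
Flange: 6.4 × 0.55, A = 3.52 in², y = 7.075 in, Ī = 0.088733 in⁴.
Web: 0.8 × 6.8, A = 5.44 in², y = 3.4 in, Ī = 20.962 in⁴.
Centroid: ȳ = ΣA·y / ΣA = 4.8438 in.
Transfer each piece to the centroidal x-axis using Ī + A·d² with d = y − 4.8438:
  flange: d = 2.2313 in → contributes +17.613 in⁴
  web: d = -1.4438 in → contributes +32.301 in⁴
Total I = 49.914 in⁴.

I_xx ≈ 49.9 in⁴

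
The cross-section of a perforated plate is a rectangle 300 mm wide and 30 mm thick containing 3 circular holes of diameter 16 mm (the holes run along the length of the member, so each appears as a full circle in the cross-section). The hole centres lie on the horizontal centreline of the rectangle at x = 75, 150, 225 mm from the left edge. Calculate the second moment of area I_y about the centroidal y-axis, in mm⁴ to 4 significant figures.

Treat the section as a set of non-overlapping primitives; coordinates are from the bounding-box lower-left.
Plate: 300 × 30, A = 9 000 mm², x = 150 mm, Ī = 67 500 000 mm⁴.
Hole 1 (subtracted): ⌀16, A = 201.062 mm², x = 75 mm, Ī = 3216.99 mm⁴.
Hole 2 (subtracted): ⌀16, A = 201.062 mm², x = 150 mm, Ī = 3216.99 mm⁴.
Hole 3 (subtracted): ⌀16, A = 201.062 mm², x = 225 mm, Ī = 3216.99 mm⁴.
By symmetry the centroid is at mid-width, x̄ = 150 mm.
Transfer each piece to the centroidal y-axis using Ī + A·d² with d = x − 150:
  plate: d = 0 mm → contributes +67 500 000 mm⁴
  hole 1: d = -75 mm → contributes −1 134 190 mm⁴
  hole 2: d = 0 mm → contributes −3216.99 mm⁴
  hole 3: d = 75 mm → contributes −1 134 190 mm⁴
Total I = 65 228 402 mm⁴.

I_y ≈ 6.523 × 10⁷ mm⁴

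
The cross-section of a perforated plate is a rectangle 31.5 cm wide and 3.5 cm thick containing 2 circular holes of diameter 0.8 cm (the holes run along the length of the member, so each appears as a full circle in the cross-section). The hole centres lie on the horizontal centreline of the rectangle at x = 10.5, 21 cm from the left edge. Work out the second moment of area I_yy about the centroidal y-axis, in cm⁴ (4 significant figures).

Split into non-overlapping primitives; take the origin at the lower-left of the bounding box.
Plate: 31.5 × 3.5, A = 110.25 cm², x = 15.75 cm, Ī = 9116.3 cm⁴.
Hole 1 (subtracted): ⌀0.8, A = 0.502655 cm², x = 10.5 cm, Ī = 0.0201062 cm⁴.
Hole 2 (subtracted): ⌀0.8, A = 0.502655 cm², x = 21 cm, Ī = 0.0201062 cm⁴.
By symmetry the centroid is at mid-width, x̄ = 15.75 cm.
Transfer each piece to the centroidal y-axis using Ī + A·d² with d = x − 15.75:
  plate: d = 0 cm → contributes +9116.3 cm⁴
  hole 1: d = -5.25 cm → contributes −13.8745 cm⁴
  hole 2: d = 5.25 cm → contributes −13.8745 cm⁴
Total I = 9088.55 cm⁴.

I_yy ≈ 9089 cm⁴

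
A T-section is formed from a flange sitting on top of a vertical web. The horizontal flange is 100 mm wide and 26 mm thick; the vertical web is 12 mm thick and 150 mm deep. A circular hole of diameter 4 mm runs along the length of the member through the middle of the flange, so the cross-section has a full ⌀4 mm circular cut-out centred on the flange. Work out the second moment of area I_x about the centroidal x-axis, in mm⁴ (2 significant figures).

I_x ≈ 1.2 × 10⁷ mm⁴

Split into non-overlapping primitives; take the origin at the lower-left of the bounding box.
Flange: 100 × 26, A = 2 600 mm², y = 163 mm, Ī = 146 467 mm⁴.
Web: 12 × 150, A = 1 800 mm², y = 75 mm, Ī = 3 375 000 mm⁴.
Hole (subtracted): ⌀4, A = 12.57 mm², y = 163 mm, Ī = 12.57 mm⁴.
Centroid: ȳ = ΣA·y / ΣA = 126.9 mm.
Transfer each piece to the centroidal x-axis using Ī + A·d² with d = y − 126.9:
  flange: d = 36.1 mm → contributes +3 535 397 mm⁴
  web: d = -51.9 mm → contributes +8 222 917 mm⁴
  hole: d = 36.1 mm → contributes −16 392 mm⁴
Total I = 11 741 921 mm⁴.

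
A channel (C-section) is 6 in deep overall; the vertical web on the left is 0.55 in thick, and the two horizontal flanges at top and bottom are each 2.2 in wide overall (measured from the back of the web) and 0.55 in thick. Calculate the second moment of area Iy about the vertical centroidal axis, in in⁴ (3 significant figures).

Split into non-overlapping primitives; take the origin at the lower-left of the bounding box.
Web: 0.55 × 6, A = 3.3 in², x = 0.275 in, Ī = 0.083188 in⁴.
Top flange (beyond web): 1.65 × 0.55, A = 0.9075 in², x = 1.375 in, Ī = 0.20589 in⁴.
Bottom flange (beyond web): 1.65 × 0.55, A = 0.9075 in², x = 1.375 in, Ī = 0.20589 in⁴.
Centroid: x̄ = ΣA·x / ΣA = 0.66532 in.
Transfer each piece to the vertical centroidal axis using Ī + A·d² with d = x − 0.66532:
  web: d = -0.39032 in → contributes +0.58595 in⁴
  top flange (beyond web): d = 0.70968 in → contributes +0.66294 in⁴
  bottom flange (beyond web): d = 0.70968 in → contributes +0.66294 in⁴
Total I = 1.9118 in⁴.

Iy ≈ 1.91 in⁴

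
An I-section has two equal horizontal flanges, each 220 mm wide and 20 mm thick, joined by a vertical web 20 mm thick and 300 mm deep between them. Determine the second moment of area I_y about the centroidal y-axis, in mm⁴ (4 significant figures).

Split into non-overlapping primitives; take the origin at the lower-left of the bounding box.
Bottom flange: 220 × 20, A = 4 400 mm², x = 110 mm, Ī = 17 746 667 mm⁴.
Web: 20 × 300, A = 6 000 mm², x = 110 mm, Ī = 200 000 mm⁴.
Top flange: 220 × 20, A = 4 400 mm², x = 110 mm, Ī = 17 746 667 mm⁴.
By symmetry the centroid is at mid-width, x̄ = 110 mm.
All pieces are centred on the centroidal y-axis, so I = ΣĪ = 35 693 333 mm⁴.

I_y ≈ 3.569 × 10⁷ mm⁴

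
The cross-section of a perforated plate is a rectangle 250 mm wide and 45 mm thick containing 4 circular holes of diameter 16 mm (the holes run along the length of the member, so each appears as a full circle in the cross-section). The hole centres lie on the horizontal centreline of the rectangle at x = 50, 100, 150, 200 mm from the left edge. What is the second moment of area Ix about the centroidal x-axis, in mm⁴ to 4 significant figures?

Split into non-overlapping primitives; take the origin at the lower-left of the bounding box.
Plate: 250 × 45, A = 11 250 mm², y = 22.5 mm, Ī = 1 898 438 mm⁴.
Hole 1 (subtracted): ⌀16, A = 201.062 mm², y = 22.5 mm, Ī = 3216.99 mm⁴.
Hole 2 (subtracted): ⌀16, A = 201.062 mm², y = 22.5 mm, Ī = 3216.99 mm⁴.
Hole 3 (subtracted): ⌀16, A = 201.062 mm², y = 22.5 mm, Ī = 3216.99 mm⁴.
Hole 4 (subtracted): ⌀16, A = 201.062 mm², y = 22.5 mm, Ī = 3216.99 mm⁴.
By symmetry the centroid is at mid-height, ȳ = 22.5 mm.
All pieces are centred on the centroidal x-axis, so I = ΣĪ (holes subtracted) = 1 885 570 mm⁴.

Ix ≈ 1.886 × 10⁶ mm⁴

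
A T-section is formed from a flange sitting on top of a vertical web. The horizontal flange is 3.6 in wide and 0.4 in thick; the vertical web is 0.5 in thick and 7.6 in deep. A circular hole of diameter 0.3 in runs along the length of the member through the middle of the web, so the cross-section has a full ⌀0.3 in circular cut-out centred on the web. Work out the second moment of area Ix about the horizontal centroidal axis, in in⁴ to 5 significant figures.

Ix ≈ 34.931 in⁴

Break the section into simple shapes (no overlaps), measuring from the bottom-left corner of the bounding box.
Flange: 3.6 × 0.4, A = 1.44 in², y = 7.8 in, Ī = 0.0192 in⁴.
Web: 0.5 × 7.6, A = 3.8 in², y = 3.8 in, Ī = 18.29067 in⁴.
Hole (subtracted): ⌀0.3, A = 0.07068583 in², y = 3.8 in, Ī = 0.0003976078 in⁴.
Centroid: ȳ = ΣA·y / ΣA = 4.914268 in.
Transfer each piece to the horizontal centroidal axis using Ī + A·d² with d = y − 4.914268:
  flange: d = 2.885732 in → contributes +12.01073 in⁴
  web: d = -1.114268 in → contributes +23.00872 in⁴
  hole: d = -1.114268 in → contributes −0.08816062 in⁴
Total I = 34.93129 in⁴.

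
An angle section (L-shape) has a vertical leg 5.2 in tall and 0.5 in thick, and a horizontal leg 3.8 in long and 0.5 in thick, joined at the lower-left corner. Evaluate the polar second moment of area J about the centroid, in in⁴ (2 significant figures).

J ≈ 17 in⁴

Split into non-overlapping primitives; take the origin at the lower-left of the bounding box.
Vertical leg: 0.5 × 5.2, A = 2.6 in², y = 2.6 in, Ī = 5.859 in⁴.
Horizontal leg (remainder): 3.3 × 0.5, A = 1.65 in², y = 0.25 in, Ī = 0.03438 in⁴.
Centroid: ȳ = ΣA·y / ΣA = 1.688 in.
Transfer each piece to the centroidal x-axis using Ī + A·d² with d = y − 1.688:
  vertical leg: d = 0.9124 in → contributes +8.023 in⁴
  horizontal leg (remainder): d = -1.438 in → contributes +3.445 in⁴
Total I = 11.47 in⁴.
For the y-axis: x̄ = 0.9876 in.
Repeating about the centroidal y-axis gives I_y = 5.196 in⁴.
Polar second moment: J = I_x + I_y = 16.66 in⁴.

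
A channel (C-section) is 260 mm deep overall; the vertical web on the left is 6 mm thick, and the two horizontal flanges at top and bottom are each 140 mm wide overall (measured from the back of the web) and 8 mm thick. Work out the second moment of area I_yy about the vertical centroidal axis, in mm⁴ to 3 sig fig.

I_yy ≈ 7.64 × 10⁶ mm⁴

Treat the section as a set of non-overlapping primitives; coordinates are from the bounding-box lower-left.
Web: 6 × 260, A = 1 560 mm², x = 3 mm, Ī = 4 680 mm⁴.
Top flange (beyond web): 134 × 8, A = 1 072 mm², x = 73 mm, Ī = 1 604 069 mm⁴.
Bottom flange (beyond web): 134 × 8, A = 1 072 mm², x = 73 mm, Ī = 1 604 069 mm⁴.
Centroid: x̄ = ΣA·x / ΣA = 43.518 mm.
Transfer each piece to the vertical centroidal axis using Ī + A·d² with d = x − 43.518:
  web: d = -40.518 mm → contributes +2 565 790 mm⁴
  top flange (beyond web): d = 29.482 mm → contributes +2 535 817 mm⁴
  bottom flange (beyond web): d = 29.482 mm → contributes +2 535 817 mm⁴
Total I = 7 637 423 mm⁴.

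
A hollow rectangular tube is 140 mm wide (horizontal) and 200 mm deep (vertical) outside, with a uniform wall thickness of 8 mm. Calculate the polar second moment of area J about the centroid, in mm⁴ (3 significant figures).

J ≈ 4.55 × 10⁷ mm⁴

Treat the section as a set of non-overlapping primitives; coordinates are from the bounding-box lower-left.
Outer rectangle: 140 × 200, A = 28 000 mm², y = 100 mm, Ī = 93 333 333 mm⁴.
Inner void (subtracted): 124 × 184, A = 22 816 mm², y = 100 mm, Ī = 64 371 541 mm⁴.
By symmetry the centroid is at mid-height, ȳ = 100 mm.
All pieces are centred on the centroidal x-axis, so I = ΣĪ (holes subtracted) = 28 961 792 mm⁴.
Repeating about the centroidal y-axis gives I_y = 16 498 432 mm⁴.
Polar second moment: J = I_x + I_y = 45 460 224 mm⁴.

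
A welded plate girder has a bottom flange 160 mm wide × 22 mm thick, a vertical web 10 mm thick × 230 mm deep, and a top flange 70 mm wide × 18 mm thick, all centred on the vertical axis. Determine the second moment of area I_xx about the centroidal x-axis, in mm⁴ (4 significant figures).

I_xx ≈ 7.392 × 10⁷ mm⁴

Treat the section as a set of non-overlapping primitives; coordinates are from the bounding-box lower-left.
Bottom plate: 160 × 22, A = 3 520 mm², y = 11 mm, Ī = 141 973 mm⁴.
Web plate: 10 × 230, A = 2 300 mm², y = 137 mm, Ī = 10 139 167 mm⁴.
Top plate: 70 × 18, A = 1 260 mm², y = 261 mm, Ī = 34 020 mm⁴.
Centroid: ȳ = ΣA·y / ΣA = 96.4237 mm.
Transfer each piece to the centroidal x-axis using Ī + A·d² with d = y − 96.4237:
  bottom plate: d = -85.4237 mm → contributes +25 828 165 mm⁴
  web plate: d = 40.5763 mm → contributes +13 925 964 mm⁴
  top plate: d = 164.576 mm → contributes +34 161 560 mm⁴
Total I = 73 915 689 mm⁴.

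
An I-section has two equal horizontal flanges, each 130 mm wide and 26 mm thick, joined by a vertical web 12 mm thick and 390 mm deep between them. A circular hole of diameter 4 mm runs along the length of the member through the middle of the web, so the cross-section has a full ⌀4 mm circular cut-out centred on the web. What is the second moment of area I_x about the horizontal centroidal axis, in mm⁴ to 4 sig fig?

I_x ≈ 3.522 × 10⁸ mm⁴

Break the section into simple shapes (no overlaps), measuring from the bottom-left corner of the bounding box.
Bottom flange: 130 × 26, A = 3 380 mm², y = 13 mm, Ī = 190 407 mm⁴.
Web: 12 × 390, A = 4 680 mm², y = 221 mm, Ī = 59 319 000 mm⁴.
Top flange: 130 × 26, A = 3 380 mm², y = 429 mm, Ī = 190 407 mm⁴.
Hole (subtracted): ⌀4, A = 12.5664 mm², y = 221 mm, Ī = 12.5664 mm⁴.
By symmetry the centroid is at mid-height, ȳ = 221 mm.
Transfer each piece to the horizontal centroidal axis using Ī + A·d² with d = y − 221:
  bottom flange: d = -208 mm → contributes +146 422 727 mm⁴
  web: d = 0 mm → contributes +59 319 000 mm⁴
  top flange: d = 208 mm → contributes +146 422 727 mm⁴
  hole: d = 0 mm → contributes −12.5664 mm⁴
Total I = 352 164 441 mm⁴.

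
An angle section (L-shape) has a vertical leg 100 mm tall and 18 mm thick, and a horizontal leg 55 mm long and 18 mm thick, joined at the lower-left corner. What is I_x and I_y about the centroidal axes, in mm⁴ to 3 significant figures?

Decompose the section into non-overlapping parts with the origin at the bottom-left of its bounding rectangle.
Vertical leg: 18 × 100, A = 1 800 mm², y = 50 mm, Ī = 1 500 000 mm⁴.
Horizontal leg (remainder): 37 × 18, A = 666 mm², y = 9 mm, Ī = 17 982 mm⁴.
Centroid: ȳ = ΣA·y / ΣA = 38.927 mm.
Transfer each piece to the centroidal x-axis using Ī + A·d² with d = y − 38.927:
  vertical leg: d = 11.073 mm → contributes +1 720 700 mm⁴
  horizontal leg (remainder): d = -29.927 mm → contributes +614 469 mm⁴
Total I = 2 335 169 mm⁴.
For the y-axis: x̄ = 16.427 mm.
Repeating about the centroidal y-axis gives I_y = 492 216 mm⁴.

I_x ≈ 2.34 × 10⁶ mm⁴, I_y ≈ 4.92 × 10⁵ mm⁴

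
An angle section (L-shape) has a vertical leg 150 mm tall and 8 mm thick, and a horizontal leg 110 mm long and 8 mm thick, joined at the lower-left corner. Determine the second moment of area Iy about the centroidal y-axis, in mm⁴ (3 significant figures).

Iy ≈ 2.18 × 10⁶ mm⁴

Treat the section as a set of non-overlapping primitives; coordinates are from the bounding-box lower-left.
Vertical leg: 8 × 150, A = 1 200 mm², x = 4 mm, Ī = 6 400 mm⁴.
Horizontal leg (remainder): 102 × 8, A = 816 mm², x = 59 mm, Ī = 707 472 mm⁴.
Centroid: x̄ = ΣA·x / ΣA = 26.262 mm.
Transfer each piece to the centroidal y-axis using Ī + A·d² with d = x − 26.262:
  vertical leg: d = -22.262 mm → contributes +601 111 mm⁴
  horizontal leg (remainder): d = 32.738 mm → contributes +1 582 047 mm⁴
Total I = 2 183 158 mm⁴.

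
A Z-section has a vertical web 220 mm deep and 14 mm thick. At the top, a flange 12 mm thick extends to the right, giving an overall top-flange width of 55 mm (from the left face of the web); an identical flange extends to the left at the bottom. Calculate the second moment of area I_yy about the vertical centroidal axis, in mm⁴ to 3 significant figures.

Break the section into simple shapes (no overlaps), measuring from the bottom-left corner of the bounding box.
Web: 14 × 220, A = 3 080 mm², x = 48 mm, Ī = 50 307 mm⁴.
Top flange (beyond web): 41 × 12, A = 492 mm², x = 75.5 mm, Ī = 68 921 mm⁴.
Bottom flange (beyond web): 41 × 12, A = 492 mm², x = 20.5 mm, Ī = 68 921 mm⁴.
Centroid: x̄ = ΣA·x / ΣA = 48 mm.
Transfer each piece to the vertical centroidal axis using Ī + A·d² with d = x − 48:
  web: d = 0 mm → contributes +50 307 mm⁴
  top flange (beyond web): d = 27.5 mm → contributes +440 996 mm⁴
  bottom flange (beyond web): d = -27.5 mm → contributes +440 996 mm⁴
Total I = 932 299 mm⁴.

I_yy ≈ 9.32 × 10⁵ mm⁴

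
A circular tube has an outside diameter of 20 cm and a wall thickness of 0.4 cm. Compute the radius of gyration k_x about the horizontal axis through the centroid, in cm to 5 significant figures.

Decompose the section into non-overlapping parts with the origin at the bottom-left of its bounding rectangle.
Outer circle: ⌀20, A = 314.1593 cm², y = 10 cm, Ī = 7853.982 cm⁴.
Bore (subtracted): ⌀19.2, A = 289.5292 cm², y = 10 cm, Ī = 6670.752 cm⁴.
By symmetry the centroid is at mid-height, ȳ = 10 cm.
All pieces are centred on the horizontal axis through the centroid, so I = ΣĪ (holes subtracted) = 1183.229 cm⁴.
Radius of gyration: k = √(I/A) = √(1183.229 / 24.63009) = 6.931089 cm.

k_x ≈ 6.9311 cm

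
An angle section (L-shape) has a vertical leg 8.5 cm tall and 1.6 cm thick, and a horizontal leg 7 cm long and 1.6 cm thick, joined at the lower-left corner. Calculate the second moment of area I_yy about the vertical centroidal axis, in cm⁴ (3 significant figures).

Split into non-overlapping primitives; take the origin at the lower-left of the bounding box.
Vertical leg: 1.6 × 8.5, A = 13.6 cm², x = 0.8 cm, Ī = 2.9013 cm⁴.
Horizontal leg (remainder): 5.4 × 1.6, A = 8.64 cm², x = 4.3 cm, Ī = 20.995 cm⁴.
Centroid: x̄ = ΣA·x / ΣA = 2.1597 cm.
Transfer each piece to the vertical centroidal axis using Ī + A·d² with d = x − 2.1597:
  vertical leg: d = -1.3597 cm → contributes +28.045 cm⁴
  horizontal leg (remainder): d = 2.1403 cm → contributes +60.574 cm⁴
Total I = 88.619 cm⁴.

I_yy ≈ 88.6 cm⁴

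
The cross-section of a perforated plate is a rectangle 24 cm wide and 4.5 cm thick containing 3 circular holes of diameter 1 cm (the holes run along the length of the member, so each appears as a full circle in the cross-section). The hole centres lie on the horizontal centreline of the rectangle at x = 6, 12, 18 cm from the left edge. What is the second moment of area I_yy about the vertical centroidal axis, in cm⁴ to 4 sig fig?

Break the section into simple shapes (no overlaps), measuring from the bottom-left corner of the bounding box.
Plate: 24 × 4.5, A = 108 cm², x = 12 cm, Ī = 5 184 cm⁴.
Hole 1 (subtracted): ⌀1, A = 0.785398 cm², x = 6 cm, Ī = 0.0490874 cm⁴.
Hole 2 (subtracted): ⌀1, A = 0.785398 cm², x = 12 cm, Ī = 0.0490874 cm⁴.
Hole 3 (subtracted): ⌀1, A = 0.785398 cm², x = 18 cm, Ī = 0.0490874 cm⁴.
By symmetry the centroid is at mid-width, x̄ = 12 cm.
Transfer each piece to the vertical centroidal axis using Ī + A·d² with d = x − 12:
  plate: d = 0 cm → contributes +5 184 cm⁴
  hole 1: d = -6 cm → contributes −28.3234 cm⁴
  hole 2: d = 0 cm → contributes −0.0490874 cm⁴
  hole 3: d = 6 cm → contributes −28.3234 cm⁴
Total I = 5127.3 cm⁴.

I_yy ≈ 5127 cm⁴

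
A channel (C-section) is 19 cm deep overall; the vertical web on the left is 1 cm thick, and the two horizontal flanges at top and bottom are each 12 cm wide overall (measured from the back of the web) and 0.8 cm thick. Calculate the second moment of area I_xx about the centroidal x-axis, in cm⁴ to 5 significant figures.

I_xx ≈ 2030.0 cm⁴

Split into non-overlapping primitives; take the origin at the lower-left of the bounding box.
Web: 1 × 19, A = 19 cm², y = 9.5 cm, Ī = 571.5833 cm⁴.
Top flange (beyond web): 11 × 0.8, A = 8.8 cm², y = 18.6 cm, Ī = 0.4693333 cm⁴.
Bottom flange (beyond web): 11 × 0.8, A = 8.8 cm², y = 0.4 cm, Ī = 0.4693333 cm⁴.
By symmetry the centroid is at mid-height, ȳ = 9.5 cm.
Transfer each piece to the centroidal x-axis using Ī + A·d² with d = y − 9.5:
  web: d = 0 cm → contributes +571.5833 cm⁴
  top flange (beyond web): d = 9.1 cm → contributes +729.1973 cm⁴
  bottom flange (beyond web): d = -9.1 cm → contributes +729.1973 cm⁴
Total I = 2029.978 cm⁴.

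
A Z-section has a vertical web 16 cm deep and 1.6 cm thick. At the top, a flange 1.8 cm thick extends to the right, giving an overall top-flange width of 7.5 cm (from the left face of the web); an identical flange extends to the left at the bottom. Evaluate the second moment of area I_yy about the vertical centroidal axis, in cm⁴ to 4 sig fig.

I_yy ≈ 365.8 cm⁴

Break the section into simple shapes (no overlaps), measuring from the bottom-left corner of the bounding box.
Web: 1.6 × 16, A = 25.6 cm², x = 6.7 cm, Ī = 5.46133 cm⁴.
Top flange (beyond web): 5.9 × 1.8, A = 10.62 cm², x = 10.45 cm, Ī = 30.8069 cm⁴.
Bottom flange (beyond web): 5.9 × 1.8, A = 10.62 cm², x = 2.95 cm, Ī = 30.8069 cm⁴.
Centroid: x̄ = ΣA·x / ΣA = 6.7 cm.
Transfer each piece to the vertical centroidal axis using Ī + A·d² with d = x − 6.7:
  web: d = 0 cm → contributes +5.46133 cm⁴
  top flange (beyond web): d = 3.75 cm → contributes +180.151 cm⁴
  bottom flange (beyond web): d = -3.75 cm → contributes +180.151 cm⁴
Total I = 365.763 cm⁴.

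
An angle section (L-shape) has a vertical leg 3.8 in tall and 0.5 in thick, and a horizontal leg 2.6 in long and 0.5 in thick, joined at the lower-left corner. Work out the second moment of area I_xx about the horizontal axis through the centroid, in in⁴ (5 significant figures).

Decompose the section into non-overlapping parts with the origin at the bottom-left of its bounding rectangle.
Vertical leg: 0.5 × 3.8, A = 1.9 in², y = 1.9 in, Ī = 2.286333 in⁴.
Horizontal leg (remainder): 2.1 × 0.5, A = 1.05 in², y = 0.25 in, Ī = 0.021875 in⁴.
Centroid: ȳ = ΣA·y / ΣA = 1.312712 in.
Transfer each piece to the horizontal axis through the centroid using Ī + A·d² with d = y − 1.312712:
  vertical leg: d = 0.5872881 in → contributes +2.941657 in⁴
  horizontal leg (remainder): d = -1.062712 in → contributes +1.207699 in⁴
Total I = 4.149357 in⁴.

I_xx ≈ 4.1494 in⁴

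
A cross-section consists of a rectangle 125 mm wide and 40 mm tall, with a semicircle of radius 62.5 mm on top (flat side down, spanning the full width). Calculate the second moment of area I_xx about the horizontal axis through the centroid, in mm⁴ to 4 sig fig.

Split into non-overlapping primitives; take the origin at the lower-left of the bounding box.
Rectangular body: 125 × 40, A = 5 000 mm², y = 20 mm, Ī = 666 667 mm⁴.
Semicircular cap: semicircle r = 62.5, A = 6135.92 mm², y = 66.5258 mm, Ī = 1 674 758 mm⁴.
Centroid: ȳ = ΣA·y / ΣA = 45.6359 mm.
Transfer each piece to the horizontal axis through the centroid using Ī + A·d² with d = y − 45.6359:
  rectangular body: d = -25.6359 mm → contributes +3 952 651 mm⁴
  semicircular cap: d = 20.89 mm → contributes +4 352 419 mm⁴
Total I = 8 305 071 mm⁴.

I_xx ≈ 8.305 × 10⁶ mm⁴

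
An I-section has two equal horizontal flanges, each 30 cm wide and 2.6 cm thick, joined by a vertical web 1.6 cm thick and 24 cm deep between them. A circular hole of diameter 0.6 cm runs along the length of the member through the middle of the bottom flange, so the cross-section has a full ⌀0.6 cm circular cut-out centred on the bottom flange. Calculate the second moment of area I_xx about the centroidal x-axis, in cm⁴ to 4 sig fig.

I_xx ≈ 2.948 × 10⁴ cm⁴

Split into non-overlapping primitives; take the origin at the lower-left of the bounding box.
Bottom flange: 30 × 2.6, A = 78 cm², y = 1.3 cm, Ī = 43.94 cm⁴.
Web: 1.6 × 24, A = 38.4 cm², y = 14.6 cm, Ī = 1843.2 cm⁴.
Top flange: 30 × 2.6, A = 78 cm², y = 27.9 cm, Ī = 43.94 cm⁴.
Hole (subtracted): ⌀0.6, A = 0.282743 cm², y = 1.3 cm, Ī = 0.00636173 cm⁴.
Centroid: ȳ = ΣA·y / ΣA = 14.6194 cm.
Transfer each piece to the centroidal x-axis using Ī + A·d² with d = y − 14.6194:
  bottom flange: d = -13.3194 cm → contributes +13881.6 cm⁴
  web: d = -0.0193722 cm → contributes +1843.21 cm⁴
  top flange: d = 13.2806 cm → contributes +13801.2 cm⁴
  hole: d = -13.3194 cm → contributes −50.1666 cm⁴
Total I = 29475.8 cm⁴.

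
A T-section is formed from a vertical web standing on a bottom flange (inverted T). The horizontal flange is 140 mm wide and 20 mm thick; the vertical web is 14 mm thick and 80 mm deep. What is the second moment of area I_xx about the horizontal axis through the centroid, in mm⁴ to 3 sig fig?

I_xx ≈ 2.69 × 10⁶ mm⁴

Decompose the section into non-overlapping parts with the origin at the bottom-left of its bounding rectangle.
Flange: 140 × 20, A = 2 800 mm², y = 10 mm, Ī = 93 333 mm⁴.
Web: 14 × 80, A = 1 120 mm², y = 60 mm, Ī = 597 333 mm⁴.
Centroid: ȳ = ΣA·y / ΣA = 24.286 mm.
Transfer each piece to the horizontal axis through the centroid using Ī + A·d² with d = y − 24.286:
  flange: d = -14.286 mm → contributes +664 762 mm⁴
  web: d = 35.714 mm → contributes +2 025 905 mm⁴
Total I = 2 690 667 mm⁴.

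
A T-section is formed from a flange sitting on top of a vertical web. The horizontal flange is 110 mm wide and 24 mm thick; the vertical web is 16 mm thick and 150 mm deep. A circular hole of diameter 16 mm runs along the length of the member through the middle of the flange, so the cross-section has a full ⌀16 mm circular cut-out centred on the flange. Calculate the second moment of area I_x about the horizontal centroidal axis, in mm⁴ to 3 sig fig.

Split into non-overlapping primitives; take the origin at the lower-left of the bounding box.
Flange: 110 × 24, A = 2 640 mm², y = 162 mm, Ī = 126 720 mm⁴.
Web: 16 × 150, A = 2 400 mm², y = 75 mm, Ī = 4 500 000 mm⁴.
Hole (subtracted): ⌀16, A = 201.06 mm², y = 162 mm, Ī = 3 217 mm⁴.
Centroid: ȳ = ΣA·y / ΣA = 118.85 mm.
Transfer each piece to the horizontal centroidal axis using Ī + A·d² with d = y − 118.85:
  flange: d = 43.15 mm → contributes +5 042 187 mm⁴
  web: d = -43.85 mm → contributes +9 114 782 mm⁴
  hole: d = 43.15 mm → contributes −377 578 mm⁴
Total I = 13 779 391 mm⁴.

I_x ≈ 1.38 × 10⁷ mm⁴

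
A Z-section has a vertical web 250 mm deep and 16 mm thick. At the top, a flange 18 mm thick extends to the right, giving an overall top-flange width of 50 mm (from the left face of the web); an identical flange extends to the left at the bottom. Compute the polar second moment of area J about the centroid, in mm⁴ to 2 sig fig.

Treat the section as a set of non-overlapping primitives; coordinates are from the bounding-box lower-left.
Web: 16 × 250, A = 4 000 mm², y = 125 mm, Ī = 20 833 333 mm⁴.
Top flange (beyond web): 34 × 18, A = 612 mm², y = 241 mm, Ī = 16 524 mm⁴.
Bottom flange (beyond web): 34 × 18, A = 612 mm², y = 9 mm, Ī = 16 524 mm⁴.
Centroid: ȳ = ΣA·y / ΣA = 125 mm.
Transfer each piece to the centroidal x-axis using Ī + A·d² with d = y − 125:
  web: d = 0 mm → contributes +20 833 333 mm⁴
  top flange (beyond web): d = 116 mm → contributes +8 251 596 mm⁴
  bottom flange (beyond web): d = -116 mm → contributes +8 251 596 mm⁴
Total I = 37 336 525 mm⁴.
For the y-axis: x̄ = 42 mm.
Repeating about the centroidal y-axis gives I_y = 968 245 mm⁴.
Polar second moment: J = I_x + I_y = 38 304 771 mm⁴.

J ≈ 3.8 × 10⁷ mm⁴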